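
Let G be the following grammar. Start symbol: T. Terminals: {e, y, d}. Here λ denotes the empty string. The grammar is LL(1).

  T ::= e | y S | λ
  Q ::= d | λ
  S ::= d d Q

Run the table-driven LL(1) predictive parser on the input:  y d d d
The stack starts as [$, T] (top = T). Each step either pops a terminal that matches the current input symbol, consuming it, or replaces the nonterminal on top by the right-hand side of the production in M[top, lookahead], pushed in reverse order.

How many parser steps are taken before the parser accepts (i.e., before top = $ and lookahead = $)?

7

     Stack    Input      Action
  1  $ T      y d d d $  expand T ::= y S
  2  $ S y    y d d d $  match y
  3  $ S      d d d $    expand S ::= d d Q
  4  $ Q d d  d d d $    match d
  5  $ Q d    d d $      match d
  6  $ Q      d $        expand Q ::= d
  7  $ d      d $        match d
Accept reached after 7 steps.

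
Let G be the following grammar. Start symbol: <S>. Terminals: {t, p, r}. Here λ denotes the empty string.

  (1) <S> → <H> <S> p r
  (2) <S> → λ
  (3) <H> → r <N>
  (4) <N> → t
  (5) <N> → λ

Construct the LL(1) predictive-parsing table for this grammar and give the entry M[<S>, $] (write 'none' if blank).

FIRST(<H>) = {r}
FIRST(<N>) = {λ, t}
FIRST(<S>) = {λ, r}  (via <H> <S> p r)
FOLLOW(<S>) includes $ since <S> is the start symbol.
FOLLOW(<S>): in <S>→<H> <S> p r, <S> is followed by p r with FIRST {p}. Thus FOLLOW(<S>) = {$, p}.
For <S> → <H> <S> p r: FIRST(<H> <S> p r) = {r}, so it goes in M[<S>, t] for t ∈ {r}.
For <S> → λ: FIRST(λ) = {λ}, so it goes in M[<S>, t] for t ∈ {}; since λ ∈ FIRST, also for every t ∈ FOLLOW(<S>) = {$, p}.

<S> → λ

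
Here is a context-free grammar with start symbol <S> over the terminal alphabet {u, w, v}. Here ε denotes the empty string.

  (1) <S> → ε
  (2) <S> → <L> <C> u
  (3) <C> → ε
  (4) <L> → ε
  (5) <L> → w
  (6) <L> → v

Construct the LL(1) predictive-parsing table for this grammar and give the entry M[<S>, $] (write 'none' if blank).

<S> → ε

FIRST(<C>): from <C>→ε we get {ε}. So FIRST(<C>) = {ε}.
FIRST(<L>): from <L>→ε we get {ε}; from <L>→w we get {w}; from <L>→v we get {v}. So FIRST(<L>) = {ε, v, w}.
FIRST(<S>): from <S>→ε we get {ε}; from <S>→<L> <C> u we get {u, v, w}. So FIRST(<S>) = {ε, u, v, w}.
FOLLOW(<S>) includes $ since <S> is the start symbol.
FOLLOW(<S>): <S> appears on no right-hand side. Thus FOLLOW(<S>) = {$}.
For <S> → ε: FIRST(ε) = {ε}, so it goes in M[<S>, t] for t ∈ {}; since ε ∈ FIRST, also for every t ∈ FOLLOW(<S>) = {$}.
For <S> → <L> <C> u: FIRST(<L> <C> u) = {u, v, w}, so it goes in M[<S>, t] for t ∈ {u, v, w}.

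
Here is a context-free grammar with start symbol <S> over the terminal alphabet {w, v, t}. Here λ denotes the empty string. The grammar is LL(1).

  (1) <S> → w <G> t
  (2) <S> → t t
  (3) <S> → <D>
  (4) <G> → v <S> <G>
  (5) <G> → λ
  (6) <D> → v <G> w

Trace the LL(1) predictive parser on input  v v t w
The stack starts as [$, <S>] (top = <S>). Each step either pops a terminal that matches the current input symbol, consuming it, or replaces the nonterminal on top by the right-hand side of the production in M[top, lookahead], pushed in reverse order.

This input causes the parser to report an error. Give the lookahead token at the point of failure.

     Stack          Input      Action
  1  $ <S>          v v t w $  expand <S> → <D>
  2  $ <D>          v v t w $  expand <D> → v <G> w
  3  $ w <G> v      v v t w $  match v
  4  $ w <G>        v t w $    expand <G> → v <S> <G>
  5  $ w <G> <S> v  v t w $    match v
  6  $ w <G> <S>    t w $      expand <S> → t t
  7  $ w <G> t t    t w $      match t
  8  $ w <G> t      w $        error: top is terminal t but lookahead is w

w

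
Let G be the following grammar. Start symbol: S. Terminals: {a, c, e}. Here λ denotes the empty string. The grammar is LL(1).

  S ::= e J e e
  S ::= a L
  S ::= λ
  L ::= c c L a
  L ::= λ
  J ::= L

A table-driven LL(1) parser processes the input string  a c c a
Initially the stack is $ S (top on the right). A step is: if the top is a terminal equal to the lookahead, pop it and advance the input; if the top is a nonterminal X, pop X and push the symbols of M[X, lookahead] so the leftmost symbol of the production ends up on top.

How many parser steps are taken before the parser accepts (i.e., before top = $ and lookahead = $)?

     Stack      Input      Action
  1  $ S        a c c a $  expand S ::= a L
  2  $ L a      a c c a $  match a
  3  $ L        c c a $    expand L ::= c c L a
  4  $ a L c c  c c a $    match c
  5  $ a L c    c a $      match c
  6  $ a L      a $        expand L ::= λ
  7  $ a        a $        match a
Accept reached after 7 steps.

7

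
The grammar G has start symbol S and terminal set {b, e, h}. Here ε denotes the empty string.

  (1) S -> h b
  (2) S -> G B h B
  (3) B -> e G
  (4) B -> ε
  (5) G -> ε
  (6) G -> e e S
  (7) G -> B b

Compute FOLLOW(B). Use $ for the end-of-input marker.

FIRST(B) = {ε, e}
FIRST(G) = {ε, b, e}  (via B b)
FIRST(S) = {b, e, h}  (via G B h B)
FOLLOW(S) includes $ since S is the start symbol.
FOLLOW(S): in G->e e S, the suffix after S is empty, so FOLLOW(S) ⊇ FOLLOW(G) = {$, b, e, h}. Thus FOLLOW(S) = {$, b, e, h}.
FOLLOW(B): in S->G B h B (occurrence 1), B is followed by h B with FIRST {h}; in S->G B h B (occurrence 2), the suffix after B is empty, so FOLLOW(B) ⊇ FOLLOW(S) = {$, b, e, h}; in G->B b, B is followed by b with FIRST {b}. Thus FOLLOW(B) = {$, b, e, h}.
FOLLOW(G): in S->G B h B, G is followed by B h B with FIRST {e, h}; in B->e G, the suffix after G is empty, so FOLLOW(G) ⊇ FOLLOW(B) = {$, b, e, h}. Thus FOLLOW(G) = {$, b, e, h}.

{$, b, e, h}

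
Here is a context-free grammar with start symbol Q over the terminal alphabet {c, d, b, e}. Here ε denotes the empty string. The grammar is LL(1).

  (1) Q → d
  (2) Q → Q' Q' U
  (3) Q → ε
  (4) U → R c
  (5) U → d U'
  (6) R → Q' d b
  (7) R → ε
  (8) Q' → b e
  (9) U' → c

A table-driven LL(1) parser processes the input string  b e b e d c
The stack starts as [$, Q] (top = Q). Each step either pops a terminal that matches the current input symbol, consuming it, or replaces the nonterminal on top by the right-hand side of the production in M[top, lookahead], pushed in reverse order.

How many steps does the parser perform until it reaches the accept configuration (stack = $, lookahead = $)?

11

step 1: stack=$ Q  input=b e b e d c $  — expand Q → Q' Q' U
step 2: stack=$ U Q' Q'  input=b e b e d c $  — expand Q' → b e
step 3: stack=$ U Q' e b  input=b e b e d c $  — match b
step 4: stack=$ U Q' e  input=e b e d c $  — match e
step 5: stack=$ U Q'  input=b e d c $  — expand Q' → b e
step 6: stack=$ U e b  input=b e d c $  — match b
step 7: stack=$ U e  input=e d c $  — match e
step 8: stack=$ U  input=d c $  — expand U → d U'
step 9: stack=$ U' d  input=d c $  — match d
step 10: stack=$ U'  input=c $  — expand U' → c
step 11: stack=$ c  input=c $  — match c
Accept reached after 11 steps.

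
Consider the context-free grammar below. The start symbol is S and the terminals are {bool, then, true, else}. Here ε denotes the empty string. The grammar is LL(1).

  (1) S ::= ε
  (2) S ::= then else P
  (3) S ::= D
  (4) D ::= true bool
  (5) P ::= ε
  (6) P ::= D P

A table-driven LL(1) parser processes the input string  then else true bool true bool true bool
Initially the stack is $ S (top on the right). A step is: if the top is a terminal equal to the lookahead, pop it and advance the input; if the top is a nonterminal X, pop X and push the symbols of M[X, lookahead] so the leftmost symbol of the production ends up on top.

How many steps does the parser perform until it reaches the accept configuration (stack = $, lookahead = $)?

16

      Stack          Input                                      Action
   1  $ S            then else true bool true bool true bool $  expand S ::= then else P
   2  $ P else then  then else true bool true bool true bool $  match then
   3  $ P else       else true bool true bool true bool $       match else
   4  $ P            true bool true bool true bool $            expand P ::= D P
   5  $ P D          true bool true bool true bool $            expand D ::= true bool
   6  $ P bool true  true bool true bool true bool $            match true
   7  $ P bool       bool true bool true bool $                 match bool
   8  $ P            true bool true bool $                      expand P ::= D P
   9  $ P D          true bool true bool $                      expand D ::= true bool
  10  $ P bool true  true bool true bool $                      match true
  11  $ P bool       bool true bool $                           match bool
  12  $ P            true bool $                                expand P ::= D P
  13  $ P D          true bool $                                expand D ::= true bool
  14  $ P bool true  true bool $                                match true
  15  $ P bool       bool $                                     match bool
  16  $ P            $                                          expand P ::= ε
Accept reached after 16 steps.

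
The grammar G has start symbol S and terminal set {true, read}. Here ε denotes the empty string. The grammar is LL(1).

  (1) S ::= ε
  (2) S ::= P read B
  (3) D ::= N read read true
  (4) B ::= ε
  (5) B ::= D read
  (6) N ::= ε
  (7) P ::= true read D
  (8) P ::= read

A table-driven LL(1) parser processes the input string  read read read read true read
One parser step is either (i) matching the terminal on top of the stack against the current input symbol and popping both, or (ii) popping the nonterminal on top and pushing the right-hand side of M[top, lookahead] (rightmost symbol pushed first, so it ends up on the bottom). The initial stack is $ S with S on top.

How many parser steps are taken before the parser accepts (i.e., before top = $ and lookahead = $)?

      Stack                    Input                            Action
   1  $ S                      read read read read true read $  expand S ::= P read B
   2  $ B read P               read read read read true read $  expand P ::= read
   3  $ B read read            read read read read true read $  match read
   4  $ B read                 read read read true read $       match read
   5  $ B                      read read true read $            expand B ::= D read
   6  $ read D                 read read true read $            expand D ::= N read read true
   7  $ read true read read N  read read true read $            expand N ::= ε
   8  $ read true read read    read read true read $            match read
   9  $ read true read         read true read $                 match read
  10  $ read true              true read $                      match true
  11  $ read                   read $                           match read
Accept reached after 11 steps.

11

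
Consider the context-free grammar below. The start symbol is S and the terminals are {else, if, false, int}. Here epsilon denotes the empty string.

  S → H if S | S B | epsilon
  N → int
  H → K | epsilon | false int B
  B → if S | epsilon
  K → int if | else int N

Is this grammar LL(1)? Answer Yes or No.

FIRST(S) = {epsilon, else, false, if, int}
FIRST(N) = {int}
FIRST(H) = {epsilon, else, false, int}
FIRST(B) = {epsilon, if}
FIRST(K) = {else, int}
FOLLOW(S) = {$, if}
FOLLOW(N) = {if}
FOLLOW(H) = {if}
FOLLOW(B) = {$, if}
FOLLOW(K) = {if}
Cell M[B, if] receives both B → if S and B → epsilon — the grammar is not LL(1).

No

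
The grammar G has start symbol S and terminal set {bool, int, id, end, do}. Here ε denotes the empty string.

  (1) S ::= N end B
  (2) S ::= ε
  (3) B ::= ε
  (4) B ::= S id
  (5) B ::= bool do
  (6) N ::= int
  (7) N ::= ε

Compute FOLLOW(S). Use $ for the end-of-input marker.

{$, id}

FIRST(N) = {ε, int}
FIRST(S) = {ε, end, int}  (via N end B)
FIRST(B) = {ε, bool, end, id, int}  (via S id)
FOLLOW(S) includes $ since S is the start symbol.
FOLLOW(S): in B::=S id, S is followed by id with FIRST {id}. Thus FOLLOW(S) = {$, id}.
FOLLOW(B): in S::=N end B, the suffix after B is empty, so FOLLOW(B) ⊇ FOLLOW(S) = {$, id}. Thus FOLLOW(B) = {$, id}.
FOLLOW(N): in S::=N end B, N is followed by end B with FIRST {end}. Thus FOLLOW(N) = {end}.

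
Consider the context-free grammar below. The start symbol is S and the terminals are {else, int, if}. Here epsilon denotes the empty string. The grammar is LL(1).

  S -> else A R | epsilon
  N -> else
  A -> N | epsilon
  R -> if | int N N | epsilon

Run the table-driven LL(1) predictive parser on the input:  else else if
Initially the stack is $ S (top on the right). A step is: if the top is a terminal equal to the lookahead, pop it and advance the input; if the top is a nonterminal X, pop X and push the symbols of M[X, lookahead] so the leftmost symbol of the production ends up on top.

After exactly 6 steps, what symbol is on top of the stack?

if

     Stack       Input           Action
  1  $ S         else else if $  expand S -> else A R
  2  $ R A else  else else if $  match else
  3  $ R A       else if $       expand A -> N
  4  $ R N       else if $       expand N -> else
  5  $ R else    else if $       match else
  6  $ R         if $            expand R -> if
Stack after step 6: $ if (top = if).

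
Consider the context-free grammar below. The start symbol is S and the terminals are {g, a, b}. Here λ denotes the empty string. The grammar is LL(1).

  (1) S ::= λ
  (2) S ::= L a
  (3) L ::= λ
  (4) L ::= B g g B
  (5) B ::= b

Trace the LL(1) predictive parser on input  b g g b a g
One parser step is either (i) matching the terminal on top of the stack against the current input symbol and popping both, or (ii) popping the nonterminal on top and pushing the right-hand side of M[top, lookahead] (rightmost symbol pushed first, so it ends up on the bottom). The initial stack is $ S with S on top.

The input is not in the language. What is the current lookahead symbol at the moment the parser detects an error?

g

      Stack        Input          Action
   1  $ S          b g g b a g $  expand S ::= L a
   2  $ a L        b g g b a g $  expand L ::= B g g B
   3  $ a B g g B  b g g b a g $  expand B ::= b
   4  $ a B g g b  b g g b a g $  match b
   5  $ a B g g    g g b a g $    match g
   6  $ a B g      g b a g $      match g
   7  $ a B        b a g $        expand B ::= b
   8  $ a b        b a g $        match b
   9  $ a          a g $          match a
  10  $            g $            error: stack empty but input remains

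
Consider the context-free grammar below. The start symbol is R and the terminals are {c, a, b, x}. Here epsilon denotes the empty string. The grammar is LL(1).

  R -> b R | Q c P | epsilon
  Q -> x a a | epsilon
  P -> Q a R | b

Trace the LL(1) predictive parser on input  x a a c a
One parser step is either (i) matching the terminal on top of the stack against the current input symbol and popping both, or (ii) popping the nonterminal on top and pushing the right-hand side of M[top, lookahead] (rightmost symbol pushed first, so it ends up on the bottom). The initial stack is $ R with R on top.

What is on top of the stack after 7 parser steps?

Q

     Stack        Input        Action
  1  $ R          x a a c a $  expand R -> Q c P
  2  $ P c Q      x a a c a $  expand Q -> x a a
  3  $ P c a a x  x a a c a $  match x
  4  $ P c a a    a a c a $    match a
  5  $ P c a      a c a $      match a
  6  $ P c        c a $        match c
  7  $ P          a $          expand P -> Q a R
Stack after step 7: $ R a Q (top = Q).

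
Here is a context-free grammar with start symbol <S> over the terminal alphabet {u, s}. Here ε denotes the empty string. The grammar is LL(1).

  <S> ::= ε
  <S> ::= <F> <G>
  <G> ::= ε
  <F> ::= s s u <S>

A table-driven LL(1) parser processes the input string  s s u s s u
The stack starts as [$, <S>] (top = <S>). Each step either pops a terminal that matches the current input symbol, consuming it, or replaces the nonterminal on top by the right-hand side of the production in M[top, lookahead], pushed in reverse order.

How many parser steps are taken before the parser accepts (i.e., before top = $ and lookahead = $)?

      Stack                Input          Action
   1  $ <S>                s s u s s u $  expand <S> ::= <F> <G>
   2  $ <G> <F>            s s u s s u $  expand <F> ::= s s u <S>
   3  $ <G> <S> u s s      s s u s s u $  match s
   4  $ <G> <S> u s        s u s s u $    match s
   5  $ <G> <S> u          u s s u $      match u
   6  $ <G> <S>            s s u $        expand <S> ::= <F> <G>
   7  $ <G> <G> <F>        s s u $        expand <F> ::= s s u <S>
   8  $ <G> <G> <S> u s s  s s u $        match s
   9  $ <G> <G> <S> u s    s u $          match s
  10  $ <G> <G> <S> u      u $            match u
  11  $ <G> <G> <S>        $              expand <S> ::= ε
  12  $ <G> <G>            $              expand <G> ::= ε
  13  $ <G>                $              expand <G> ::= ε
Accept reached after 13 steps.

13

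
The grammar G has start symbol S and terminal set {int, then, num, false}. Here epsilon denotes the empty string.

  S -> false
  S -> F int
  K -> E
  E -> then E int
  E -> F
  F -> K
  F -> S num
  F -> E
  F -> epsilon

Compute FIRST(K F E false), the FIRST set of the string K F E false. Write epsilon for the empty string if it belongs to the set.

{false, int, then}

FIRST(S): from S->false we get {false}; from S->F int we get {false, int, then}. So FIRST(S) = {false, int, then}.
FIRST(K): from K->E we get {epsilon, false, int, then}. So FIRST(K) = {epsilon, false, int, then}.
FIRST(E): from E->then E int we get {then}; from E->F we get {epsilon, false, int, then}. So FIRST(E) = {epsilon, false, int, then}.
FIRST(F): from F->K we get {epsilon, false, int, then}; from F->S num we get {false, int, then}; from F->E we get {epsilon, false, int, then}; from F->epsilon we get {epsilon}. So FIRST(F) = {epsilon, false, int, then}.
FIRST(K F E false): take FIRST of each symbol in turn, carrying on past any symbol whose FIRST contains epsilon; result {false, int, then}.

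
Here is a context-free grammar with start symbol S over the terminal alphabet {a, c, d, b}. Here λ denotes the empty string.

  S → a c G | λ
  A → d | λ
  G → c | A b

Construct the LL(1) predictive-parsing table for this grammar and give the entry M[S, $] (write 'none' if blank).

FIRST(S) = {λ, a}
FIRST(A) = {λ, d}
FIRST(G) = {b, c, d}  (via A b)
FOLLOW(S) includes $ since S is the start symbol.
FOLLOW(S): S appears on no right-hand side. Thus FOLLOW(S) = {$}.
For S → a c G: FIRST(a c G) = {a}, so it goes in M[S, t] for t ∈ {a}.
For S → λ: FIRST(λ) = {λ}, so it goes in M[S, t] for t ∈ {}; since λ ∈ FIRST, also for every t ∈ FOLLOW(S) = {$}.

S → λ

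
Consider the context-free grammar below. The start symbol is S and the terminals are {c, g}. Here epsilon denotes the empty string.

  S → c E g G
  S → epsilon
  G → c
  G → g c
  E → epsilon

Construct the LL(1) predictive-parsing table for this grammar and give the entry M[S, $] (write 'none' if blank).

S → epsilon

FIRST(S) = {epsilon, c}
FIRST(G) = {c, g}
FIRST(E) = {epsilon}
FOLLOW(S) includes $ since S is the start symbol.
FOLLOW(S): S appears on no right-hand side. Thus FOLLOW(S) = {$}.
For S → c E g G: FIRST(c E g G) = {c}, so it goes in M[S, t] for t ∈ {c}.
For S → epsilon: FIRST(epsilon) = {epsilon}, so it goes in M[S, t] for t ∈ {}; since epsilon ∈ FIRST, also for every t ∈ FOLLOW(S) = {$}.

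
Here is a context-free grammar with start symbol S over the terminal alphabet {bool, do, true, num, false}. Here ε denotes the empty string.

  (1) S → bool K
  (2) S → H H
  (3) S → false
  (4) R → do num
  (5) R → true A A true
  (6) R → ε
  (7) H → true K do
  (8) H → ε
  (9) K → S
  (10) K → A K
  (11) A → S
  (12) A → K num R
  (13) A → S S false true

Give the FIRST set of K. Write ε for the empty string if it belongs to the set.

{ε, bool, false, num, true}

FIRST(R) = {ε, do, true}
FIRST(H) = {ε, true}
FIRST(S) = {ε, bool, false, true}  (via H H)
FIRST(K) = {ε, bool, false, num, true}  (via S, A K)
FIRST(A) = {ε, bool, false, num, true}  (via S, K num R, S S false true)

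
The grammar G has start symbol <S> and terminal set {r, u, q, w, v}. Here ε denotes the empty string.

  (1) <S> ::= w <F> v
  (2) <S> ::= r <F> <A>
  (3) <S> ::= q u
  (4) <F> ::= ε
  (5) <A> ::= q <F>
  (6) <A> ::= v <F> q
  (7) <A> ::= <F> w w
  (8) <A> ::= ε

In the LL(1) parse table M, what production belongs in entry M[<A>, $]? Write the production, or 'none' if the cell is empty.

<A> ::= ε

FIRST(<S>) = {q, r, w}
FIRST(<F>) = {ε}
FIRST(<A>) = {ε, q, v, w}  (via <F> w w)
FOLLOW(<S>) includes $ since <S> is the start symbol.
FOLLOW(<S>): <S> appears on no right-hand side. Thus FOLLOW(<S>) = {$}.
FOLLOW(<A>): in <S>::=r <F> <A>, the suffix after <A> is empty, so FOLLOW(<A>) ⊇ FOLLOW(<S>) = {$}. Thus FOLLOW(<A>) = {$}.
For <A> ::= q <F>: FIRST(q <F>) = {q}, so it goes in M[<A>, t] for t ∈ {q}.
For <A> ::= v <F> q: FIRST(v <F> q) = {v}, so it goes in M[<A>, t] for t ∈ {v}.
For <A> ::= <F> w w: FIRST(<F> w w) = {w}, so it goes in M[<A>, t] for t ∈ {w}.
For <A> ::= ε: FIRST(ε) = {ε}, so it goes in M[<A>, t] for t ∈ {}; since ε ∈ FIRST, also for every t ∈ FOLLOW(<A>) = {$}.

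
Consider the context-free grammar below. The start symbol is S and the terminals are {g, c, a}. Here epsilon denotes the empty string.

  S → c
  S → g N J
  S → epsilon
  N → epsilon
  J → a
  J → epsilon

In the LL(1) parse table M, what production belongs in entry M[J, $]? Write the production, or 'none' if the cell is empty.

FIRST(S): from S→c we get {c}; from S→g N J we get {g}; from S→epsilon we get {epsilon}. So FIRST(S) = {epsilon, c, g}.
FIRST(N): from N→epsilon we get {epsilon}. So FIRST(N) = {epsilon}.
FIRST(J): from J→a we get {a}; from J→epsilon we get {epsilon}. So FIRST(J) = {epsilon, a}.
FOLLOW(S) includes $ since S is the start symbol.
FOLLOW(S): S appears on no right-hand side. Thus FOLLOW(S) = {$}.
FOLLOW(J): in S→g N J, the suffix after J is empty, so FOLLOW(J) ⊇ FOLLOW(S) = {$}. Thus FOLLOW(J) = {$}.
For J → a: FIRST(a) = {a}, so it goes in M[J, t] for t ∈ {a}.
For J → epsilon: FIRST(epsilon) = {epsilon}, so it goes in M[J, t] for t ∈ {}; since epsilon ∈ FIRST, also for every t ∈ FOLLOW(J) = {$}.

J → epsilon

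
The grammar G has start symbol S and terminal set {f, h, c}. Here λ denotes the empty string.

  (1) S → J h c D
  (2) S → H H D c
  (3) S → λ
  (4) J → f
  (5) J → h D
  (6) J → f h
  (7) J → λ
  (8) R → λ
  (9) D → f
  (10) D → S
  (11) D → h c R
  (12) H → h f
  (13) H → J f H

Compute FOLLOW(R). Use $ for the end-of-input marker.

FIRST(J): from J→f we get {f}; from J→h D we get {h}; from J→f h we get {f}; from J→λ we get {λ}. So FIRST(J) = {λ, f, h}.
FIRST(R): from R→λ we get {λ}. So FIRST(R) = {λ}.
FIRST(H): from H→h f we get {h}; from H→J f H we get {f, h}. So FIRST(H) = {f, h}.
FIRST(S): from S→J h c D we get {f, h}; from S→H H D c we get {f, h}; from S→λ we get {λ}. So FIRST(S) = {λ, f, h}.
FIRST(D): from D→f we get {f}; from D→S we get {λ, f, h}; from D→h c R we get {h}. So FIRST(D) = {λ, f, h}.
FOLLOW(S) includes $ since S is the start symbol.
FOLLOW(J): in S→J h c D, J is followed by h c D with FIRST {h}; in H→J f H, J is followed by f H with FIRST {f}. Thus FOLLOW(J) = {f, h}.
FOLLOW(H): in S→H H D c (occurrence 1), H is followed by H D c with FIRST {f, h}; in S→H H D c (occurrence 2), H is followed by D c with FIRST {c, f, h}; in H→J f H, the suffix after H is empty (adds nothing new). Thus FOLLOW(H) = {c, f, h}.
FOLLOW(S): in D→S, the suffix after S is empty, so FOLLOW(S) ⊇ FOLLOW(D) = {$, c, f, h}. Thus FOLLOW(S) = {$, c, f, h}.
FOLLOW(D): in S→J h c D, the suffix after D is empty, so FOLLOW(D) ⊇ FOLLOW(S) = {$, c, f, h}; in S→H H D c, D is followed by c with FIRST {c}; in J→h D, the suffix after D is empty, so FOLLOW(D) ⊇ FOLLOW(J) = {f, h}. Thus FOLLOW(D) = {$, c, f, h}.
FOLLOW(R): in D→h c R, the suffix after R is empty, so FOLLOW(R) ⊇ FOLLOW(D) = {$, c, f, h}. Thus FOLLOW(R) = {$, c, f, h}.

{$, c, f, h}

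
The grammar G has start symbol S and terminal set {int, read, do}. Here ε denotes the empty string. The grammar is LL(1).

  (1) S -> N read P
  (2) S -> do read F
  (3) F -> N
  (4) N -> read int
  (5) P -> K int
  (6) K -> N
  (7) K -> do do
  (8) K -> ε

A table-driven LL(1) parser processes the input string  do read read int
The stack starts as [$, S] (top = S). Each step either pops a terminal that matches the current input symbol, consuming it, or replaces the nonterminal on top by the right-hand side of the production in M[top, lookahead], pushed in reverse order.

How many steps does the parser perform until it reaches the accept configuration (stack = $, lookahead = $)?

7

     Stack        Input               Action
  1  $ S          do read read int $  expand S -> do read F
  2  $ F read do  do read read int $  match do
  3  $ F read     read read int $     match read
  4  $ F          read int $          expand F -> N
  5  $ N          read int $          expand N -> read int
  6  $ int read   read int $          match read
  7  $ int        int $               match int
Accept reached after 7 steps.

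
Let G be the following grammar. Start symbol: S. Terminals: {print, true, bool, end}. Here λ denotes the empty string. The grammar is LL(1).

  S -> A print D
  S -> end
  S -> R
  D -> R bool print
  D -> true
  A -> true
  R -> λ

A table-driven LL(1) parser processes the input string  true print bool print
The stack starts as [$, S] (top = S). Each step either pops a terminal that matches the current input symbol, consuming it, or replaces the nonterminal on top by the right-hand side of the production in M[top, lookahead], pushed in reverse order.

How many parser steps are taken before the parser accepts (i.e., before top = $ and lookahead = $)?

8

step 1: stack=$ S  input=true print bool print $  — expand S -> A print D
step 2: stack=$ D print A  input=true print bool print $  — expand A -> true
step 3: stack=$ D print true  input=true print bool print $  — match true
step 4: stack=$ D print  input=print bool print $  — match print
step 5: stack=$ D  input=bool print $  — expand D -> R bool print
step 6: stack=$ print bool R  input=bool print $  — expand R -> λ
step 7: stack=$ print bool  input=bool print $  — match bool
step 8: stack=$ print  input=print $  — match print
Accept reached after 8 steps.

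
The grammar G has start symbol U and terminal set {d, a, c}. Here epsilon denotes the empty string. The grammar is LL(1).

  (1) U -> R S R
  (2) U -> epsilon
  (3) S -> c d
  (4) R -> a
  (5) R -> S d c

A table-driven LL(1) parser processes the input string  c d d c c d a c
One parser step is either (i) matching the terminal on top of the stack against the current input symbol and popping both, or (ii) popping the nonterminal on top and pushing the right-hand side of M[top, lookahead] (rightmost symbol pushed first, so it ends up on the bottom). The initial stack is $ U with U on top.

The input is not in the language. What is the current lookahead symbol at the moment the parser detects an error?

      Stack          Input              Action
   1  $ U            c d d c c d a c $  expand U -> R S R
   2  $ R S R        c d d c c d a c $  expand R -> S d c
   3  $ R S c d S    c d d c c d a c $  expand S -> c d
   4  $ R S c d d c  c d d c c d a c $  match c
   5  $ R S c d d    d d c c d a c $    match d
   6  $ R S c d      d c c d a c $      match d
   7  $ R S c        c c d a c $        match c
   8  $ R S          c d a c $          expand S -> c d
   9  $ R d c        c d a c $          match c
  10  $ R d          d a c $            match d
  11  $ R            a c $              expand R -> a
  12  $ a            a c $              match a
  13  $              c $                error: stack empty but input remains

c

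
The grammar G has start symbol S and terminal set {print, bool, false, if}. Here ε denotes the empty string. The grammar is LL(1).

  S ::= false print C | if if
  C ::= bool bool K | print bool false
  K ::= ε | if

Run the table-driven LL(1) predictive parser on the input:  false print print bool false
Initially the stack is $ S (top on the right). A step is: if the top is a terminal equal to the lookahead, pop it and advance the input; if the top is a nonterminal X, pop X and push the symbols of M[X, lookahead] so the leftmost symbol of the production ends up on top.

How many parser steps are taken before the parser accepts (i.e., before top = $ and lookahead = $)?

7

step 1: stack=$ S  input=false print print bool false $  — expand S ::= false print C
step 2: stack=$ C print false  input=false print print bool false $  — match false
step 3: stack=$ C print  input=print print bool false $  — match print
step 4: stack=$ C  input=print bool false $  — expand C ::= print bool false
step 5: stack=$ false bool print  input=print bool false $  — match print
step 6: stack=$ false bool  input=bool false $  — match bool
step 7: stack=$ false  input=false $  — match false
Accept reached after 7 steps.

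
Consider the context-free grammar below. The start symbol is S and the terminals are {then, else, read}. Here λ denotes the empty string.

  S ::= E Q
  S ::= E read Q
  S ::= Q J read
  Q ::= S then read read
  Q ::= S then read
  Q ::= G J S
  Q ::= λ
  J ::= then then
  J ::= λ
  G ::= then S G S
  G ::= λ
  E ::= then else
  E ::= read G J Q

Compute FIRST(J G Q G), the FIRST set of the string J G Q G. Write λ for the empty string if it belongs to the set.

{λ, read, then}

FIRST(J) = {λ, then}
FIRST(G) = {λ, then}
FIRST(E) = {read, then}
FIRST(S) = {read, then}  (via E Q, E read Q, Q J read)
FIRST(Q) = {λ, read, then}  (via S then read read, S then read, G J S)
FIRST(J G Q G): take FIRST of each symbol in turn, carrying on past any symbol whose FIRST contains λ; result {λ, read, then}.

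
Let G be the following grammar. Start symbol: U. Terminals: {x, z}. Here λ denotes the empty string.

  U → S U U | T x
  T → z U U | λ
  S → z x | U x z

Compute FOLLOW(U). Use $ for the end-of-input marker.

{$, x, z}

FIRST(T) = {λ, z}
FIRST(U) = {x, z}  (via S U U, T x)
FIRST(S) = {x, z}  (via U x z)
FOLLOW(U) includes $ since U is the start symbol.
FOLLOW(T): in U→T x, T is followed by x with FIRST {x}. Thus FOLLOW(T) = {x}.
FOLLOW(U): in U→S U U (occurrence 1), U is followed by U with FIRST {x, z}; in U→S U U (occurrence 2), the suffix after U is empty (adds nothing new); in T→z U U (occurrence 1), U is followed by U with FIRST {x, z}; in T→z U U (occurrence 2), the suffix after U is empty, so FOLLOW(U) ⊇ FOLLOW(T) = {x}; in S→U x z, U is followed by x z with FIRST {x}. Thus FOLLOW(U) = {$, x, z}.
FOLLOW(S): in U→S U U, S is followed by U U with FIRST {x, z}. Thus FOLLOW(S) = {x, z}.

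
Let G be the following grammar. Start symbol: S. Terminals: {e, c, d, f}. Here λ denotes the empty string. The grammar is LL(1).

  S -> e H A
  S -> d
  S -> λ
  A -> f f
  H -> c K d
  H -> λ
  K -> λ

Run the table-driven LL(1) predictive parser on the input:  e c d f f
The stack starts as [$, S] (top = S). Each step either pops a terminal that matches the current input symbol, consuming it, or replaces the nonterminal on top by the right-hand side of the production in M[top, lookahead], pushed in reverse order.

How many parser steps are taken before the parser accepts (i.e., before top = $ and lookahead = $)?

     Stack      Input        Action
  1  $ S        e c d f f $  expand S -> e H A
  2  $ A H e    e c d f f $  match e
  3  $ A H      c d f f $    expand H -> c K d
  4  $ A d K c  c d f f $    match c
  5  $ A d K    d f f $      expand K -> λ
  6  $ A d      d f f $      match d
  7  $ A        f f $        expand A -> f f
  8  $ f f      f f $        match f
  9  $ f        f $          match f
Accept reached after 9 steps.

9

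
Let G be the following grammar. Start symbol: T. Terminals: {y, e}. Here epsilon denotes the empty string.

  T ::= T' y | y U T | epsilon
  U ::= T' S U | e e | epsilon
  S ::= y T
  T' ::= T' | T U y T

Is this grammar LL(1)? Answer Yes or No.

FIRST(T) = {epsilon, e, y}
FIRST(U) = {epsilon, e, y}
FIRST(S) = {y}
FIRST(T') = {e, y}
FOLLOW(T) = {$, e, y}
FOLLOW(U) = {$, e, y}
FOLLOW(S) = {$, e, y}
FOLLOW(T') = {y}
Cell M[T, e] receives both T ::= T' y and T ::= epsilon — the grammar is not LL(1).

No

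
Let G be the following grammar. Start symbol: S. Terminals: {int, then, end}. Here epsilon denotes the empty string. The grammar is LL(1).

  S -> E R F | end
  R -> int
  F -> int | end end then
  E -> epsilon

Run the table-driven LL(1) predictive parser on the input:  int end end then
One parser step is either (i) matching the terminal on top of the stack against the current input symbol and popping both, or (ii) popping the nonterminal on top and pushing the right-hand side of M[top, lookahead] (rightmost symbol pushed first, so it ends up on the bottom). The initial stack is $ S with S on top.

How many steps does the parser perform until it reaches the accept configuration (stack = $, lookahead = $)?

8

     Stack           Input               Action
  1  $ S             int end end then $  expand S -> E R F
  2  $ F R E         int end end then $  expand E -> epsilon
  3  $ F R           int end end then $  expand R -> int
  4  $ F int         int end end then $  match int
  5  $ F             end end then $      expand F -> end end then
  6  $ then end end  end end then $      match end
  7  $ then end      end then $          match end
  8  $ then          then $              match then
Accept reached after 8 steps.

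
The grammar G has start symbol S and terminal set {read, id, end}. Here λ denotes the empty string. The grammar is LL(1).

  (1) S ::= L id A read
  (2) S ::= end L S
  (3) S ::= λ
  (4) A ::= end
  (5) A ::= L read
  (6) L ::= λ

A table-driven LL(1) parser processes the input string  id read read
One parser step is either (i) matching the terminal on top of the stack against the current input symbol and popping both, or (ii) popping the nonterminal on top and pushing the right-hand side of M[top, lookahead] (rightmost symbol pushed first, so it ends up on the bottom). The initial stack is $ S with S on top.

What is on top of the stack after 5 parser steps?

     Stack          Input           Action
  1  $ S            id read read $  expand S ::= L id A read
  2  $ read A id L  id read read $  expand L ::= λ
  3  $ read A id    id read read $  match id
  4  $ read A       read read $     expand A ::= L read
  5  $ read read L  read read $     expand L ::= λ
Stack after step 5: $ read read (top = read).

read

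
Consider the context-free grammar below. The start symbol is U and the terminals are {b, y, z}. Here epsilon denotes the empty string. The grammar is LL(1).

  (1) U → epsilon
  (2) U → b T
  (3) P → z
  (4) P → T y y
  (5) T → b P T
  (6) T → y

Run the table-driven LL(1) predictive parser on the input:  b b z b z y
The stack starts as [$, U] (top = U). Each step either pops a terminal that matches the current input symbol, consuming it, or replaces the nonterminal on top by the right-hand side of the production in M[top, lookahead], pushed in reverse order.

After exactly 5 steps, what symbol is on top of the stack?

     Stack    Input          Action
  1  $ U      b b z b z y $  expand U → b T
  2  $ T b    b b z b z y $  match b
  3  $ T      b z b z y $    expand T → b P T
  4  $ T P b  b z b z y $    match b
  5  $ T P    z b z y $      expand P → z
Stack after step 5: $ T z (top = z).

z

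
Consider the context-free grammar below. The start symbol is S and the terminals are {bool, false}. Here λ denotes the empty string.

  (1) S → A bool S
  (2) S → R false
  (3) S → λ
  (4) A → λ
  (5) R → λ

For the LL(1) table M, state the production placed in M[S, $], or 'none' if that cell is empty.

S → λ

FIRST(A) = {λ}
FIRST(R) = {λ}
FIRST(S) = {λ, bool, false}  (via A bool S, R false)
FOLLOW(S) includes $ since S is the start symbol.
FOLLOW(S): in S→A bool S, the suffix after S is empty (adds nothing new). Thus FOLLOW(S) = {$}.
For S → A bool S: FIRST(A bool S) = {bool}, so it goes in M[S, t] for t ∈ {bool}.
For S → R false: FIRST(R false) = {false}, so it goes in M[S, t] for t ∈ {false}.
For S → λ: FIRST(λ) = {λ}, so it goes in M[S, t] for t ∈ {}; since λ ∈ FIRST, also for every t ∈ FOLLOW(S) = {$}.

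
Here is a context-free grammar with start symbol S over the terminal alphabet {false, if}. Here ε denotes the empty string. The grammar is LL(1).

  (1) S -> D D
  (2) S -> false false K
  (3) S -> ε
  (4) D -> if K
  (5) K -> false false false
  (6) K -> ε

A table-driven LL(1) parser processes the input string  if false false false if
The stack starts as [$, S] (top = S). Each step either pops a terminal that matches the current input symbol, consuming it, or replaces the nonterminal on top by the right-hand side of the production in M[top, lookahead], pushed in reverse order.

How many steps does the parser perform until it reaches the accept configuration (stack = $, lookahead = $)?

step 1: stack=$ S  input=if false false false if $  — expand S -> D D
step 2: stack=$ D D  input=if false false false if $  — expand D -> if K
step 3: stack=$ D K if  input=if false false false if $  — match if
step 4: stack=$ D K  input=false false false if $  — expand K -> false false false
step 5: stack=$ D false false false  input=false false false if $  — match false
step 6: stack=$ D false false  input=false false if $  — match false
step 7: stack=$ D false  input=false if $  — match false
step 8: stack=$ D  input=if $  — expand D -> if K
step 9: stack=$ K if  input=if $  — match if
step 10: stack=$ K  input=$  — expand K -> ε
Accept reached after 10 steps.

10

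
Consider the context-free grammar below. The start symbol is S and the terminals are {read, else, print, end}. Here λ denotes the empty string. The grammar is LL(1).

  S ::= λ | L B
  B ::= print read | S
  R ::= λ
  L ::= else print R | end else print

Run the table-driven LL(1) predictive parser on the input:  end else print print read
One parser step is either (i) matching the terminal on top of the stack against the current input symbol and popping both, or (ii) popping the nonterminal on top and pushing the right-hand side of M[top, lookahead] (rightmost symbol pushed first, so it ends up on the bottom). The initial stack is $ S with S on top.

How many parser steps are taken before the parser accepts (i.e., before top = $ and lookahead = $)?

     Stack               Input                        Action
  1  $ S                 end else print print read $  expand S ::= L B
  2  $ B L               end else print print read $  expand L ::= end else print
  3  $ B print else end  end else print print read $  match end
  4  $ B print else      else print print read $      match else
  5  $ B print           print print read $           match print
  6  $ B                 print read $                 expand B ::= print read
  7  $ read print        print read $                 match print
  8  $ read              read $                       match read
Accept reached after 8 steps.

8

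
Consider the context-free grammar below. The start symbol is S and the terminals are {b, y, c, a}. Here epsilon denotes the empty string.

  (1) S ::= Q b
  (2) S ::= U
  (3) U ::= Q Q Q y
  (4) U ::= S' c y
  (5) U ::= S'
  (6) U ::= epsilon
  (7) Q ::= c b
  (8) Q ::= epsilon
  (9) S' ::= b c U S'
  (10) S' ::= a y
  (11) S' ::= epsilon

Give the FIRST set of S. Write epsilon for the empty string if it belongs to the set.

FIRST(Q) = {epsilon, c}
FIRST(S') = {epsilon, a, b}
FIRST(U) = {epsilon, a, b, c, y}  (via Q Q Q y, S' c y, S')
FIRST(S) = {epsilon, a, b, c, y}  (via Q b, U)

{epsilon, a, b, c, y}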